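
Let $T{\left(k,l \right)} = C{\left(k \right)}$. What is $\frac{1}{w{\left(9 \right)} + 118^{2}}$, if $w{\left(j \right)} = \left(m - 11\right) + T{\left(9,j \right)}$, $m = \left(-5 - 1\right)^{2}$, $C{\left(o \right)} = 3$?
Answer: $\frac{1}{13952} \approx 7.1674 \cdot 10^{-5}$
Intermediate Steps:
$T{\left(k,l \right)} = 3$
$m = 36$ ($m = \left(-6\right)^{2} = 36$)
$w{\left(j \right)} = 28$ ($w{\left(j \right)} = \left(36 - 11\right) + 3 = 25 + 3 = 28$)
$\frac{1}{w{\left(9 \right)} + 118^{2}} = \frac{1}{28 + 118^{2}} = \frac{1}{28 + 13924} = \frac{1}{13952}$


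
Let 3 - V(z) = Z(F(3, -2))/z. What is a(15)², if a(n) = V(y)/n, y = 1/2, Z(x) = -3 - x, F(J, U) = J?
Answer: 1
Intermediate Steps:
y = ½ ≈ 0.50000
V(z) = 3 + 6/z (V(z) = 3 - (-3 - 1*3)/z = 3 - (-3 - 3)/z = 3 - (-6)/z = 3 + 6/z)
a(n) = 15/n (a(n) = (3 + 6/(½))/n = (3 + 6*2)/n = (3 + 12)/n = 15/n)
a(15)² = (15/15)² = (15*(1/15))² = 1² = 1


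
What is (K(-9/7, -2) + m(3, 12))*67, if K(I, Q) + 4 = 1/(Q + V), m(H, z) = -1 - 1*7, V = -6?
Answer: -6499/8 ≈ -812.38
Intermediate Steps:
m(H, z) = -8 (m(H, z) = -1 - 7 = -8)
K(I, Q) = -4 + 1/(-6 + Q) (K(I, Q) = -4 + 1/(Q - 6) = -4 + 1/(-6 + Q))
(K(-9/7, -2) + m(3, 12))*67 = ((25 - 4*(-2))/(-6 - 2) - 8)*67 = ((25 + 8)/(-8) - 8)*67 = (-⅛*33 - 8)*67 = (-33/8 - 8)*67 = -97/8*67 = -6499/8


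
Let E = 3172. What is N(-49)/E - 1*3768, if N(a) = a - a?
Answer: -3768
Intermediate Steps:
N(a) = 0
N(-49)/E - 1*3768 = 0/3172 - 1*3768 = 0*(1/3172) - 3768 = 0 - 3768 = -3768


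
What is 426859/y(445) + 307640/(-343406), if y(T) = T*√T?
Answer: -153820/171703 + 426859*√445/198025 ≈ 44.576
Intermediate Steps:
y(T) = T^(3/2)
426859/y(445) + 307640/(-343406) = 426859/(445^(3/2)) + 307640/(-343406) = 426859/((445*√445)) + 307640*(-1/343406) = 426859*(√445/198025) - 153820/171703 = 426859*√445/198025 - 153820/171703 = -153820/171703 + 426859*√445/198025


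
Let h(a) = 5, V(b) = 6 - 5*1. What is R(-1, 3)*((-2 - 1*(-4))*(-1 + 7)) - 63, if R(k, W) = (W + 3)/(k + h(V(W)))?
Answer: -45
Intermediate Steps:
V(b) = 1 (V(b) = 6 - 5 = 1)
R(k, W) = (3 + W)/(5 + k) (R(k, W) = (W + 3)/(k + 5) = (3 + W)/(5 + k))
R(-1, 3)*((-2 - 1*(-4))*(-1 + 7)) - 63 = ((3 + 3)/(5 - 1))*((-2 - 1*(-4))*(-1 + 7)) - 63 = (6/4)*((-2 + 4)*6) - 63 = ((¼)*6)*(2*6) - 63 = (3/2)*12 - 63 = 18 - 63 = -45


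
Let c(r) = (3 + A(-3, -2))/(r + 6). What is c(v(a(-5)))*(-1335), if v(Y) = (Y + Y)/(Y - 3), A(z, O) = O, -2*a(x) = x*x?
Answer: -41385/236 ≈ -175.36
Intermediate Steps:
a(x) = -x²/2 (a(x) = -x*x/2 = -x²/2)
v(Y) = 2*Y/(-3 + Y) (v(Y) = (2*Y)/(-3 + Y) = 2*Y/(-3 + Y))
c(r) = 1/(6 + r) (c(r) = (3 - 2)/(r + 6) = 1/(6 + r))
c(v(a(-5)))*(-1335) = -1335/(6 + 2*(-½*(-5)²)/(-3 - ½*(-5)²)) = -1335/(6 + 2*(-½*25)/(-3 - ½*25)) = -1335/(6 + 2*(-25/2)/(-3 - 25/2)) = -1335/(6 + 2*(-25/2)/(-31/2)) = -1335/(6 + 2*(-25/2)*(-2/31)) = -1335/(6 + 50/31) = -1335/(236/31) = (31/236)*(-1335) = -41385/236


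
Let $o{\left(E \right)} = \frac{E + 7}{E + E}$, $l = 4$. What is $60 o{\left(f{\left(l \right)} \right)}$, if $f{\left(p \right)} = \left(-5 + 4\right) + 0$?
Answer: $-180$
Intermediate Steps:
$f{\left(p \right)} = -1$ ($f{\left(p \right)} = -1 + 0 = -1$)
$o{\left(E \right)} = \frac{7 + E}{2 E}$
$60 o{\left(f{\left(l \right)} \right)} = 60 \frac{7 - 1}{2 \left(-1\right)} = 60 \cdot \frac{1}{2} \left(-1\right) 6 = 60 \left(-3\right) = -180$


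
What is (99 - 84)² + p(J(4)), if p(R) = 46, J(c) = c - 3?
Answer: 271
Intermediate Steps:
J(c) = -3 + c
(99 - 84)² + p(J(4)) = (99 - 84)² + 46 = 15² + 46 = 225 + 46 = 271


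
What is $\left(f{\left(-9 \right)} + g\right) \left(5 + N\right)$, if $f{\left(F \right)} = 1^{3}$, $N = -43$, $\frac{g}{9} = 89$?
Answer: $-30476$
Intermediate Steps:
$g = 801$ ($g = 9 \cdot 89 = 801$)
$f{\left(F \right)} = 1$
$\left(f{\left(-9 \right)} + g\right) \left(5 + N\right) = \left(1 + 801\right) \left(5 - 43\right) = 802 \left(-38\right) = -30476$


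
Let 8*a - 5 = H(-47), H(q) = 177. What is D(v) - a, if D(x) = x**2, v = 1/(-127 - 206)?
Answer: -10090895/443556 ≈ -22.750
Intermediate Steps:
a = 91/4 (a = 5/8 + (1/8)*177 = 5/8 + 177/8 = 91/4 ≈ 22.750)
v = -1/333 (v = 1/(-333) = -1/333 ≈ -0.0030030)
D(v) - a = (-1/333)**2 - 1*91/4 = 1/110889 - 91/4 = -10090895/443556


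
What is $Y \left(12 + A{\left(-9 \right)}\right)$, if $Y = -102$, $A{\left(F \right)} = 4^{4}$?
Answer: $-27336$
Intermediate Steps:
$A{\left(F \right)} = 256$
$Y \left(12 + A{\left(-9 \right)}\right) = - 102 \left(12 + 256\right) = \left(-102\right) 268 = -27336$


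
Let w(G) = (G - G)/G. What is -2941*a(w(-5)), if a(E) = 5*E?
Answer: 0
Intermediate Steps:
w(G) = 0 (w(G) = 0/G = 0)
-2941*a(w(-5)) = -14705*0 = -2941*0 = 0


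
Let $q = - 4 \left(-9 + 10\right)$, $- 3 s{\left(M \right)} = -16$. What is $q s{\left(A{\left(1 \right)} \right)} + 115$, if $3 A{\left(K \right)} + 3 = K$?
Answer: $\frac{281}{3} \approx 93.667$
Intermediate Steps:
$A{\left(K \right)} = -1 + \frac{K}{3}$
$s{\left(M \right)} = \frac{16}{3}$ ($s{\left(M \right)} = \left(- \frac{1}{3}\right) \left(-16\right) = \frac{16}{3}$)
$q = -4$ ($q = \left(-4\right) 1 = -4$)
$q s{\left(A{\left(1 \right)} \right)} + 115 = \left(-4\right) \frac{16}{3} + 115 = - \frac{64}{3} + 115 = \frac{281}{3}$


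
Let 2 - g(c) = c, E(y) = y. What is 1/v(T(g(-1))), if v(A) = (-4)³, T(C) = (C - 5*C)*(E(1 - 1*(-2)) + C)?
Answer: -1/64 ≈ -0.015625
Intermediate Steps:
g(c) = 2 - c
T(C) = -4*C*(3 + C) (T(C) = (C - 5*C)*((1 - 1*(-2)) + C) = (-4*C)*((1 + 2) + C) = (-4*C)*(3 + C) = -4*C*(3 + C))
v(A) = -64
1/v(T(g(-1))) = 1/(-64) = -1/64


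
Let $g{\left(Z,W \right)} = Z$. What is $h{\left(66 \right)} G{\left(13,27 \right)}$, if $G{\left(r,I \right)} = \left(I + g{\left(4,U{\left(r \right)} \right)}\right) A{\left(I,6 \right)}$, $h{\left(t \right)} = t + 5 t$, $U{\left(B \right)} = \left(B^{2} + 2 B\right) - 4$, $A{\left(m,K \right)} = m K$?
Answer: $1988712$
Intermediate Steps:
$A{\left(m,K \right)} = K m$
$U{\left(B \right)} = -4 + B^{2} + 2 B$
$h{\left(t \right)} = 6 t$
$G{\left(r,I \right)} = 6 I \left(4 + I\right)$ ($G{\left(r,I \right)} = \left(I + 4\right) 6 I = \left(4 + I\right) 6 I = 6 I \left(4 + I\right)$)
$h{\left(66 \right)} G{\left(13,27 \right)} = 6 \cdot 66 \cdot 6 \cdot 27 \left(4 + 27\right) = 396 \cdot 6 \cdot 27 \cdot 31 = 396 \cdot 5022 = 1988712$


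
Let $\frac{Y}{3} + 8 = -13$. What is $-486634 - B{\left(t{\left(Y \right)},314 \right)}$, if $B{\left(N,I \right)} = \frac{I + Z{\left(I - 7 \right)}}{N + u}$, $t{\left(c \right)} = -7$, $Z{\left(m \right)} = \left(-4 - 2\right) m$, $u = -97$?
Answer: $- \frac{6326433}{13} \approx -4.8665 \cdot 10^{5}$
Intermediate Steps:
$Y = -63$ ($Y = -24 + 3 \left(-13\right) = -24 - 39 = -63$)
$Z{\left(m \right)} = - 6 m$
$B{\left(N,I \right)} = \frac{42 - 5 I}{-97 + N}$ ($B{\left(N,I \right)} = \frac{I - 6 \left(I - 7\right)}{N - 97} = \frac{I - 6 \left(I - 7\right)}{-97 + N} = \frac{I - 6 \left(-7 + I\right)}{-97 + N} = \frac{I - \left(-42 + 6 I\right)}{-97 + N} = \frac{42 - 5 I}{-97 + N}$)
$-486634 - B{\left(t{\left(Y \right)},314 \right)} = -486634 - \frac{42 - 1570}{-97 - 7} = -486634 - \frac{42 - 1570}{-104} = -486634 - \left(- \frac{1}{104}\right) \left(-1528\right) = -486634 - \frac{191}{13} = - \frac{6326433}{13}$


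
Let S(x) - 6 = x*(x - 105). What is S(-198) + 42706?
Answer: 102706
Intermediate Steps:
S(x) = 6 + x*(-105 + x) (S(x) = 6 + x*(x - 105) = 6 + x*(-105 + x))
S(-198) + 42706 = (6 + (-198)² - 105*(-198)) + 42706 = (6 + 39204 + 20790) + 42706 = 60000 + 42706 = 102706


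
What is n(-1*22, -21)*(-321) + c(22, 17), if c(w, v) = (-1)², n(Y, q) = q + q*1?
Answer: 13483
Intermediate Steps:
n(Y, q) = 2*q (n(Y, q) = q + q = 2*q)
c(w, v) = 1
n(-1*22, -21)*(-321) + c(22, 17) = (2*(-21))*(-321) + 1 = -42*(-321) + 1 = 13482 + 1 = 13483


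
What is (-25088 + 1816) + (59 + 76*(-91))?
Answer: -30129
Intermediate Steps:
(-25088 + 1816) + (59 + 76*(-91)) = -23272 + (59 - 6916) = -23272 - 6857 = -30129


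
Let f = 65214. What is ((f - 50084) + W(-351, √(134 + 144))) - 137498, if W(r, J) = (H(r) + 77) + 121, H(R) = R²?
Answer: 1031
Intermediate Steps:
W(r, J) = 198 + r² (W(r, J) = (r² + 77) + 121 = (77 + r²) + 121 = 198 + r²)
((f - 50084) + W(-351, √(134 + 144))) - 137498 = ((65214 - 50084) + (198 + (-351)²)) - 137498 = (15130 + (198 + 123201)) - 137498 = (15130 + 123399) - 137498 = 138529 - 137498 = 1031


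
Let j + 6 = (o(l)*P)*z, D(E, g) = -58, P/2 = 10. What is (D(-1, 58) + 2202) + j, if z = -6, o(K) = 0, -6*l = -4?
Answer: 2138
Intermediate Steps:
P = 20 (P = 2*10 = 20)
l = ⅔ (l = -⅙*(-4) = ⅔ ≈ 0.66667)
j = -6 (j = -6 + (0*20)*(-6) = -6 + 0*(-6) = -6 + 0 = -6)
(D(-1, 58) + 2202) + j = (-58 + 2202) - 6 = 2144 - 6 = 2138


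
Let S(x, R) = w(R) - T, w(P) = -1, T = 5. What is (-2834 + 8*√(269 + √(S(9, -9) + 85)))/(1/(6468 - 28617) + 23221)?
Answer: -31385133/257160964 + 22149*√(269 + √79)/64290241 ≈ -0.11630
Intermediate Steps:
S(x, R) = -6 (S(x, R) = -1 - 1*5 = -1 - 5 = -6)
(-2834 + 8*√(269 + √(S(9, -9) + 85)))/(1/(6468 - 28617) + 23221) = (-2834 + 8*√(269 + √(-6 + 85)))/(1/(6468 - 28617) + 23221) = (-2834 + 8*√(269 + √79))/(1/(-22149) + 23221) = (-2834 + 8*√(269 + √79))/(-1/22149 + 23221) = (-2834 + 8*√(269 + √79))/(514321928/22149) = (-2834 + 8*√(269 + √79))*(22149/514321928) = -31385133/257160964 + 22149*√(269 + √79)/64290241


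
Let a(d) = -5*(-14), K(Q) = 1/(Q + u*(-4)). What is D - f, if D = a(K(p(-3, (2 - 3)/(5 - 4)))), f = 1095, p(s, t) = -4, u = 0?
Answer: -1025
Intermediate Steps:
K(Q) = 1/Q (K(Q) = 1/(Q + 0*(-4)) = 1/(Q + 0) = 1/Q)
a(d) = 70
D = 70
D - f = 70 - 1*1095 = 70 - 1095 = -1025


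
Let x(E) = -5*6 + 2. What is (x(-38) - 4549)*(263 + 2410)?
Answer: -12234321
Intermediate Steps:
x(E) = -28 (x(E) = -30 + 2 = -28)
(x(-38) - 4549)*(263 + 2410) = (-28 - 4549)*(263 + 2410) = -4577*2673 = -12234321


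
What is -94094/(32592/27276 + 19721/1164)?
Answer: -248951270568/47987257 ≈ -5187.9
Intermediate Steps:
-94094/(32592/27276 + 19721/1164) = -94094/(32592*(1/27276) + 19721*(1/1164)) = -94094/(2716/2273 + 19721/1164) = -94094/47987257/2645772 = -94094*2645772/47987257 = -248951270568/47987257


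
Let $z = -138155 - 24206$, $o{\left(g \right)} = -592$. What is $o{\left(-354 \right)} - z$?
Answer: $161769$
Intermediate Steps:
$z = -162361$
$o{\left(-354 \right)} - z = -592 - -162361 = -592 + 162361 = 161769$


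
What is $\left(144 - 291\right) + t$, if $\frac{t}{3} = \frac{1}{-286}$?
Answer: $- \frac{42045}{286} \approx -147.01$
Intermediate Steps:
$t = - \frac{3}{286}$ ($t = \frac{3}{-286} = 3 \left(- \frac{1}{286}\right) = - \frac{3}{286} \approx -0.01049$)
$\left(144 - 291\right) + t = \left(144 - 291\right) - \frac{3}{286} = -147 - \frac{3}{286} = - \frac{42045}{286}$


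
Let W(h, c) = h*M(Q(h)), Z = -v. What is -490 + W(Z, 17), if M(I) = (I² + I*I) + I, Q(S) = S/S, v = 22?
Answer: -556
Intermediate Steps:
Q(S) = 1
M(I) = I + 2*I² (M(I) = (I² + I²) + I = 2*I² + I = I + 2*I²)
Z = -22 (Z = -1*22 = -22)
W(h, c) = 3*h (W(h, c) = h*(1*(1 + 2*1)) = h*(1*(1 + 2)) = h*(1*3) = h*3 = 3*h)
-490 + W(Z, 17) = -490 + 3*(-22) = -490 - 66 = -556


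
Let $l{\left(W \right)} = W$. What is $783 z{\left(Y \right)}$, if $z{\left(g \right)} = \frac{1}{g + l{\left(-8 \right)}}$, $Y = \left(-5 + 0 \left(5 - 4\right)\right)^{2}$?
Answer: $\frac{783}{17} \approx 46.059$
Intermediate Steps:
$Y = 25$ ($Y = \left(-5 + 0 \cdot 1\right)^{2} = \left(-5 + 0\right)^{2} = \left(-5\right)^{2} = 25$)
$z{\left(g \right)} = \frac{1}{-8 + g}$ ($z{\left(g \right)} = \frac{1}{g - 8} = \frac{1}{-8 + g}$)
$783 z{\left(Y \right)} = \frac{783}{-8 + 25} = \frac{783}{17}$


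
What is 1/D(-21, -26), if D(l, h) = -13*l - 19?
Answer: 1/254 ≈ 0.0039370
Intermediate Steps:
D(l, h) = -19 - 13*l
1/D(-21, -26) = 1/(-19 - 13*(-21)) = 1/(-19 + 273) = 1/254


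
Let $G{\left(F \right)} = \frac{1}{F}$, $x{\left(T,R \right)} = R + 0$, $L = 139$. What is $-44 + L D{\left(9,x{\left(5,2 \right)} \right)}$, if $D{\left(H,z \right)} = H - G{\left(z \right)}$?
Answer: $\frac{2275}{2} \approx 1137.5$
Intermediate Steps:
$x{\left(T,R \right)} = R$
$D{\left(H,z \right)} = H - \frac{1}{z}$
$-44 + L D{\left(9,x{\left(5,2 \right)} \right)} = -44 + 139 \left(9 - \frac{1}{2}\right) = -44 + 139 \cdot \frac{17}{2} = -44 + \frac{2363}{2} = \frac{2275}{2}$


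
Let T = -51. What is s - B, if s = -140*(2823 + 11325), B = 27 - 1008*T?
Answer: -2032155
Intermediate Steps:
B = 51435 (B = 27 - 1008*(-51) = 27 + 51408 = 51435)
s = -1980720 (s = -140*14148 = -1980720)
s - B = -1980720 - 1*51435 = -1980720 - 51435 = -2032155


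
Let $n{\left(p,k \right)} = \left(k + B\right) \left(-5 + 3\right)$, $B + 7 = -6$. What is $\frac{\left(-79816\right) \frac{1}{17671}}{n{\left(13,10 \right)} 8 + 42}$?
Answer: $- \frac{39908}{795195} \approx -0.050186$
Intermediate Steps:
$B = -13$ ($B = -7 - 6 = -13$)
$n{\left(p,k \right)} = 26 - 2 k$ ($n{\left(p,k \right)} = \left(k - 13\right) \left(-5 + 3\right) = \left(-13 + k\right) \left(-2\right) = 26 - 2 k$)
$\frac{\left(-79816\right) \frac{1}{17671}}{n{\left(13,10 \right)} 8 + 42} = \frac{\left(-79816\right) \frac{1}{17671}}{\left(26 - 20\right) 8 + 42} = - \frac{79816}{17671 \left(6 \cdot 8 + 42\right)} = - \frac{79816}{17671 \left(48 + 42\right)} = - \frac{79816}{17671 \cdot 90} = \left(- \frac{79816}{17671}\right) \frac{1}{90} = - \frac{39908}{795195}$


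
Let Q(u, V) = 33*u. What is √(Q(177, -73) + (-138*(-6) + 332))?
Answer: √7001 ≈ 83.672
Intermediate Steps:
√(Q(177, -73) + (-138*(-6) + 332)) = √(33*177 + (-138*(-6) + 332)) = √(5841 + (828 + 332)) = √(5841 + 1160) = √7001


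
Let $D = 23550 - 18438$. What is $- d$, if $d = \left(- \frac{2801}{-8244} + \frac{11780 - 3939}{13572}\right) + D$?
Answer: $- \frac{2648481037}{517998} \approx -5112.9$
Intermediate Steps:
$D = 5112$ ($D = 23550 - 18438 = 5112$)
$d = \frac{2648481037}{517998}$ ($d = \left(- \frac{2801}{-8244} + \frac{11780 - 3939}{13572}\right) + 5112 = \left(\left(-2801\right) \left(- \frac{1}{8244}\right) + \left(11780 - 3939\right) \frac{1}{13572}\right) + 5112 = \left(\frac{2801}{8244} + 7841 \cdot \frac{1}{13572}\right) + 5112 = \left(\frac{2801}{8244} + \frac{7841}{13572}\right) + 5112 = \frac{475261}{517998} + 5112 = \frac{2648481037}{517998} \approx 5112.9$)
$- d = \left(-1\right) \frac{2648481037}{517998} = - \frac{2648481037}{517998}$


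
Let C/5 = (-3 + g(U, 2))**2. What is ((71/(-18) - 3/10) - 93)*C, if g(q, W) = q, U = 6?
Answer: -4376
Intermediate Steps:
C = 45 (C = 5*(-3 + 6)**2 = 5*3**2 = 5*9 = 45)
((71/(-18) - 3/10) - 93)*C = ((71/(-18) - 3/10) - 93)*45 = ((71*(-1/18) - 3*1/10) - 93)*45 = ((-71/18 - 3/10) - 93)*45 = (-191/45 - 93)*45 = -4376/45*45 = -4376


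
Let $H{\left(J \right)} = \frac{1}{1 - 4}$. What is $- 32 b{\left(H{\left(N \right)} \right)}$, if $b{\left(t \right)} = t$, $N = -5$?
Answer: $\frac{32}{3} \approx 10.667$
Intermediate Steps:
$H{\left(J \right)} = - \frac{1}{3}$ ($H{\left(J \right)} = \frac{1}{-3} = - \frac{1}{3}$)
$- 32 b{\left(H{\left(N \right)} \right)} = \left(-32\right) \left(- \frac{1}{3}\right) = \frac{32}{3}$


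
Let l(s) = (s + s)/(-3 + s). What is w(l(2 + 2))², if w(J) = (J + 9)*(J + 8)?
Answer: 73984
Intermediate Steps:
l(s) = 2*s/(-3 + s) (l(s) = (2*s)/(-3 + s) = 2*s/(-3 + s))
w(J) = (8 + J)*(9 + J) (w(J) = (9 + J)*(8 + J) = (8 + J)*(9 + J))
w(l(2 + 2))² = (72 + (2*(2 + 2)/(-3 + (2 + 2)))² + 17*(2*(2 + 2)/(-3 + (2 + 2))))² = (72 + (2*4/(-3 + 4))² + 17*(2*4/(-3 + 4)))² = (72 + (2*4/1)² + 17*(2*4/1))² = (72 + (2*4*1)² + 17*(2*4*1))² = (72 + 8² + 17*8)² = (72 + 64 + 136)² = 272² = 73984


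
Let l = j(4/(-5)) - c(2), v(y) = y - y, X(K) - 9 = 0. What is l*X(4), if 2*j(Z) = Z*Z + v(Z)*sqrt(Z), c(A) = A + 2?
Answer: -828/25 ≈ -33.120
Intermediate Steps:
X(K) = 9 (X(K) = 9 + 0 = 9)
v(y) = 0
c(A) = 2 + A
j(Z) = Z**2/2 (j(Z) = (Z*Z + 0*sqrt(Z))/2 = (Z**2 + 0)/2 = Z**2/2)
l = -92/25 (l = (4/(-5))**2/2 - (2 + 2) = (4*(-1/5))**2/2 - 1*4 = (-4/5)**2/2 - 4 = (1/2)*(16/25) - 4 = 8/25 - 4 = -92/25 ≈ -3.6800)
l*X(4) = -92/25*9 = -828/25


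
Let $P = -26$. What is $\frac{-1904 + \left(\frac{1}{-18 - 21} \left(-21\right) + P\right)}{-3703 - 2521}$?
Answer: $\frac{25083}{80912} \approx 0.31$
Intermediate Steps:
$\frac{-1904 + \left(\frac{1}{-18 - 21} \left(-21\right) + P\right)}{-3703 - 2521} = \frac{-1904 - \left(26 - \frac{1}{-18 - 21} \left(-21\right)\right)}{-3703 - 2521} = \frac{-1904 - \left(26 - \frac{1}{-39} \left(-21\right)\right)}{-6224} = \left(-1904 - \frac{331}{13}\right) \left(- \frac{1}{6224}\right) = \left(- \frac{25083}{13}\right) \left(- \frac{1}{6224}\right) = \frac{25083}{80912}$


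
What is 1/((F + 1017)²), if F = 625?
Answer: 1/2696164 ≈ 3.7090e-7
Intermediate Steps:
1/((F + 1017)²) = 1/((625 + 1017)²) = 1/(1642²) = 1/2696164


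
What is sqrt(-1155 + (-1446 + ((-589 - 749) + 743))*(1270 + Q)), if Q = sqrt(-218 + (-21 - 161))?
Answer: sqrt(-2593225 - 40820*I) ≈ 12.67 - 1610.4*I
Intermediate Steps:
Q = 20*I (Q = sqrt(-218 - 182) = sqrt(-400) = 20*I ≈ 20.0*I)
sqrt(-1155 + (-1446 + ((-589 - 749) + 743))*(1270 + Q)) = sqrt(-1155 + (-1446 + ((-589 - 749) + 743))*(1270 + 20*I)) = sqrt(-1155 + (-1446 + (-1338 + 743))*(1270 + 20*I)) = sqrt(-1155 + (-1446 - 595)*(1270 + 20*I)) = sqrt(-1155 - 2041*(1270 + 20*I)) = sqrt(-1155 + (-2592070 - 40820*I)) = sqrt(-2593225 - 40820*I)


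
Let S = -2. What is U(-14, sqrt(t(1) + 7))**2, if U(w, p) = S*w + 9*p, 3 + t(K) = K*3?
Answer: 1351 + 504*sqrt(7) ≈ 2684.5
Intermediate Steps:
t(K) = -3 + 3*K (t(K) = -3 + K*3 = -3 + 3*K)
U(w, p) = -2*w + 9*p
U(-14, sqrt(t(1) + 7))**2 = (-2*(-14) + 9*sqrt((-3 + 3*1) + 7))**2 = (28 + 9*sqrt((-3 + 3) + 7))**2 = (28 + 9*sqrt(0 + 7))**2 = (28 + 9*sqrt(7))**2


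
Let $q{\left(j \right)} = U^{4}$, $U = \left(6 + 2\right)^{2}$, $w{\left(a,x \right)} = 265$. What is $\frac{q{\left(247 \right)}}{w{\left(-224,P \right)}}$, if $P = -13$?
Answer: $\frac{16777216}{265} \approx 63310.0$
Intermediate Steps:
$U = 64$ ($U = 8^{2} = 64$)
$q{\left(j \right)} = 16777216$ ($q{\left(j \right)} = 64^{4} = 16777216$)
$\frac{q{\left(247 \right)}}{w{\left(-224,P \right)}} = \frac{16777216}{265}$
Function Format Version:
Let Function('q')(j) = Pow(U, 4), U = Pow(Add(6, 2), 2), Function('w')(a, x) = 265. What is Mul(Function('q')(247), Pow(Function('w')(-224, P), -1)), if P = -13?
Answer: Rational(16777216, 265) ≈ 63310.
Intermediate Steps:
U = 64 (U = Pow(8, 2) = 64)
Function('q')(j) = 16777216 (Function('q')(j) = Pow(64, 4) = 16777216)
Mul(Function('q')(247), Pow(Function('w')(-224, P), -1)) = Mul(16777216, Pow(265, -1)) = Mul(16777216, Rational(1, 265)) = Rational(16777216, 265)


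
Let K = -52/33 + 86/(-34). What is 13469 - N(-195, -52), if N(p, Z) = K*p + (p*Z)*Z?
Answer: 100970368/187 ≈ 5.3995e+5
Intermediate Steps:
K = -2303/561 (K = -52*1/33 + 86*(-1/34) = -52/33 - 43/17 = -2303/561 ≈ -4.1052)
N(p, Z) = -2303*p/561 + p*Z² (N(p, Z) = -2303*p/561 + (p*Z)*Z = -2303*p/561 + (Z*p)*Z = -2303*p/561 + p*Z²)
13469 - N(-195, -52) = 13469 - (-195)*(-2303 + 561*(-52)²)/561 = 13469 - (-195)*(-2303 + 561*2704)/561 = 13469 - (-195)*(-2303 + 1516944)/561 = 13469 - (-195)*1514641/561 = 13469 - 1*(-98451665/187) = 13469 + 98451665/187 = 100970368/187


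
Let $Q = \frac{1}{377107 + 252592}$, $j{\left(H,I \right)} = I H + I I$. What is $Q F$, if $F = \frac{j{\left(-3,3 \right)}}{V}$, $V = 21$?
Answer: $0$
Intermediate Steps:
$j{\left(H,I \right)} = I^{2} + H I$ ($j{\left(H,I \right)} = H I + I^{2} = I^{2} + H I$)
$Q = \frac{1}{629699} \approx 1.5881 \cdot 10^{-6}$
$F = 0$ ($F = \frac{3 \left(-3 + 3\right)}{21} = 3 \cdot 0 \cdot \frac{1}{21} = 0 \cdot \frac{1}{21} = 0$)
$Q F = \frac{1}{629699} \cdot 0 = 0$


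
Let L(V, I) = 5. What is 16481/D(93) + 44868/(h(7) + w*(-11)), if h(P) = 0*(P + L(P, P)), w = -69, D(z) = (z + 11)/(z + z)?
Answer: 388559161/13156 ≈ 29535.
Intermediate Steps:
D(z) = (11 + z)/(2*z) (D(z) = (11 + z)/((2*z)) = (11 + z)*(1/(2*z)) = (11 + z)/(2*z))
h(P) = 0 (h(P) = 0*(P + 5) = 0*(5 + P) = 0)
16481/D(93) + 44868/(h(7) + w*(-11)) = 16481/(((½)*(11 + 93)/93)) + 44868/(0 - 69*(-11)) = 16481/(((½)*(1/93)*104)) + 44868/(0 + 759) = 16481/(52/93) + 44868/759 = 16481*(93/52) + 44868*(1/759) = 1532733/52 + 14956/253 = 388559161/13156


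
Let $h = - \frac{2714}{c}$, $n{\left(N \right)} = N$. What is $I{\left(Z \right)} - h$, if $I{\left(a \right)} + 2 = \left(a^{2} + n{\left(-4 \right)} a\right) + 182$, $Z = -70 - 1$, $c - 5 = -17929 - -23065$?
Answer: $\frac{28303919}{5141} \approx 5505.5$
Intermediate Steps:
$c = 5141$ ($c = 5 - -5136 = 5 + \left(-17929 + 23065\right) = 5 + 5136 = 5141$)
$h = - \frac{2714}{5141} \approx -0.52791$
$Z = -71$
$I{\left(a \right)} = 180 + a^{2} - 4 a$ ($I{\left(a \right)} = -2 + \left(\left(a^{2} - 4 a\right) + 182\right) = -2 + \left(182 + a^{2} - 4 a\right) = 180 + a^{2} - 4 a$)
$I{\left(Z \right)} - h = \left(180 + \left(-71\right)^{2} - -284\right) - - \frac{2714}{5141} = \left(180 + 5041 + 284\right) + \frac{2714}{5141} = 5505 + \frac{2714}{5141} = \frac{28303919}{5141}$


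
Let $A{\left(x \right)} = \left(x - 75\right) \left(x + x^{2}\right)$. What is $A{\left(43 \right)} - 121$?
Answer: $-60665$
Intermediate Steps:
$A{\left(x \right)} = \left(-75 + x\right) \left(x + x^{2}\right)$
$A{\left(43 \right)} - 121 = 43 \left(-75 + 43^{2} - 3182\right) - 121 = 43 \left(-75 + 1849 - 3182\right) - 121 = 43 \left(-1408\right) - 121 = -60544 - 121 = -60665$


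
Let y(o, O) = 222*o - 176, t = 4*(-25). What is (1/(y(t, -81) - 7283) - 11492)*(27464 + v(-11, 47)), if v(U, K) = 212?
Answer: -9433121853804/29659 ≈ -3.1805e+8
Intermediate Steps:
t = -100
y(o, O) = -176 + 222*o
(1/(y(t, -81) - 7283) - 11492)*(27464 + v(-11, 47)) = (1/((-176 + 222*(-100)) - 7283) - 11492)*(27464 + 212) = (1/((-176 - 22200) - 7283) - 11492)*27676 = (1/(-22376 - 7283) - 11492)*27676 = (1/(-29659) - 11492)*27676 = (-1/29659 - 11492)*27676 = -340841229/29659*27676 = -9433121853804/29659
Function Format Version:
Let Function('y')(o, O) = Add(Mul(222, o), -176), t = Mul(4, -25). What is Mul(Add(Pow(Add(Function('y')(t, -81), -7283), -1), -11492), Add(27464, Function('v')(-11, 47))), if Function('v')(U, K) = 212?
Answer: Rational(-9433121853804, 29659) ≈ -3.1805e+8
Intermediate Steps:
t = -100
Function('y')(o, O) = Add(-176, Mul(222, o))
Mul(Add(Pow(Add(Function('y')(t, -81), -7283), -1), -11492), Add(27464, Function('v')(-11, 47))) = Mul(Add(Pow(Add(Add(-176, Mul(222, -100)), -7283), -1), -11492), Add(27464, 212)) = Mul(Add(Pow(Add(Add(-176, -22200), -7283), -1), -11492), 27676) = Mul(Add(Pow(Add(-22376, -7283), -1), -11492), 27676) = Mul(Add(Pow(-29659, -1), -11492), 27676) = Mul(Add(Rational(-1, 29659), -11492), 27676) = Mul(Rational(-340841229, 29659), 27676) = Rational(-9433121853804, 29659)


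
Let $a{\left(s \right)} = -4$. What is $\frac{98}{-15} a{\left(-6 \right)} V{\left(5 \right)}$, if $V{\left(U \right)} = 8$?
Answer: $\frac{3136}{15} \approx 209.07$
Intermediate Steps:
$\frac{98}{-15} a{\left(-6 \right)} V{\left(5 \right)} = \frac{98}{-15} \left(-4\right) 8 = 98 \left(- \frac{1}{15}\right) \left(-4\right) 8 = \left(- \frac{98}{15}\right) \left(-4\right) 8 = \frac{392}{15} \cdot 8 = \frac{3136}{15}$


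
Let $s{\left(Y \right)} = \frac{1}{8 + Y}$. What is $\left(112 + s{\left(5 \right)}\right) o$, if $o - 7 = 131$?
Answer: $\frac{201066}{13} \approx 15467.0$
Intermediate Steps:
$o = 138$ ($o = 7 + 131 = 138$)
$\left(112 + s{\left(5 \right)}\right) o = \left(112 + \frac{1}{8 + 5}\right) 138 = \left(112 + \frac{1}{13}\right) 138 = \frac{1457}{13} \cdot 138 = \frac{201066}{13}$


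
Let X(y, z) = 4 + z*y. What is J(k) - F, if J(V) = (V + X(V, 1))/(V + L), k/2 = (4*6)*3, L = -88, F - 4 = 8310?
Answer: -116323/14 ≈ -8308.8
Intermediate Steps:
F = 8314 (F = 4 + 8310 = 8314)
X(y, z) = 4 + y*z
k = 144 (k = 2*((4*6)*3) = 2*(24*3) = 2*72 = 144)
J(V) = (4 + 2*V)/(-88 + V) (J(V) = (V + (4 + V*1))/(V - 88) = (V + (4 + V))/(-88 + V) = (4 + 2*V)/(-88 + V))
J(k) - F = 2*(2 + 144)/(-88 + 144) - 1*8314 = 2*146/56 - 8314 = 2*(1/56)*146 - 8314 = 73/14 - 8314 = -116323/14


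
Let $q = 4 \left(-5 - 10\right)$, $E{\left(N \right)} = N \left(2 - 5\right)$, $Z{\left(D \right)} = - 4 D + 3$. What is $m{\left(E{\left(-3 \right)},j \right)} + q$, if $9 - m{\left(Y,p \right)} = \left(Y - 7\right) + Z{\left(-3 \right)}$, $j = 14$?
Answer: $-68$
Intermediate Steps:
$Z{\left(D \right)} = 3 - 4 D$
$E{\left(N \right)} = - 3 N$ ($E{\left(N \right)} = N \left(-3\right) = - 3 N$)
$m{\left(Y,p \right)} = 1 - Y$ ($m{\left(Y,p \right)} = 9 - \left(\left(Y - 7\right) + \left(3 - -12\right)\right) = 9 - \left(\left(-7 + Y\right) + \left(3 + 12\right)\right) = 9 - \left(\left(-7 + Y\right) + 15\right) = 9 - \left(8 + Y\right) = 1 - Y$)
$q = -60$ ($q = 4 \left(-15\right) = -60$)
$m{\left(E{\left(-3 \right)},j \right)} + q = \left(1 - \left(-3\right) \left(-3\right)\right) - 60 = \left(1 - 9\right) - 60 = -8 - 60 = -68$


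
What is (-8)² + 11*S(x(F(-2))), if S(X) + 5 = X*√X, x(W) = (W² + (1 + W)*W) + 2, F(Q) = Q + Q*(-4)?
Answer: 9 + 3520*√5 ≈ 7880.0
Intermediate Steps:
F(Q) = -3*Q (F(Q) = Q - 4*Q = -3*Q)
x(W) = 2 + W² + W*(1 + W) (x(W) = (W² + W*(1 + W)) + 2 = 2 + W² + W*(1 + W))
S(X) = -5 + X^(3/2) (S(X) = -5 + X*√X = -5 + X^(3/2))
(-8)² + 11*S(x(F(-2))) = (-8)² + 11*(-5 + (2 - 3*(-2) + 2*(-3*(-2))²)^(3/2)) = 64 + 11*(-5 + (2 + 6 + 2*6²)^(3/2)) = 64 + 11*(-5 + (2 + 6 + 2*36)^(3/2)) = 64 + 11*(-5 + (2 + 6 + 72)^(3/2)) = 64 + 11*(-5 + 80^(3/2)) = 64 + 11*(-5 + 320*√5) = 64 + (-55 + 3520*√5) = 9 + 3520*√5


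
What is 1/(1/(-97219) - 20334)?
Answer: -97219/1976851147 ≈ -4.9179e-5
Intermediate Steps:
1/(1/(-97219) - 20334) = 1/(-1/97219 - 20334) = 1/(-1976851147/97219) = -97219/1976851147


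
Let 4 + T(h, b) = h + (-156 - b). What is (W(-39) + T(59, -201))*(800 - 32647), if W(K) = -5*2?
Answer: -2866230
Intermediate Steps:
W(K) = -10
T(h, b) = -160 + h - b (T(h, b) = -4 + (h + (-156 - b)) = -4 + (-156 + h - b) = -160 + h - b)
(W(-39) + T(59, -201))*(800 - 32647) = (-10 + (-160 + 59 - 1*(-201)))*(800 - 32647) = (-10 + (-160 + 59 + 201))*(-31847) = (-10 + 100)*(-31847) = 90*(-31847) = -2866230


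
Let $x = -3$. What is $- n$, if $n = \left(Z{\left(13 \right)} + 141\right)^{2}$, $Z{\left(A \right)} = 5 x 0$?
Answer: $-19881$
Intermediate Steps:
$Z{\left(A \right)} = 0$ ($Z{\left(A \right)} = 5 \left(-3\right) 0 = \left(-15\right) 0 = 0$)
$n = 19881$ ($n = \left(0 + 141\right)^{2} = 141^{2} = 19881$)
$- n = \left(-1\right) 19881 = -19881$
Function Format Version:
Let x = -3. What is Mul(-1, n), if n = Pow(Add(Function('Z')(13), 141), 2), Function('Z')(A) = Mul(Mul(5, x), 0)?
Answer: -19881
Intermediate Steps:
Function('Z')(A) = 0 (Function('Z')(A) = Mul(Mul(5, -3), 0) = Mul(-15, 0) = 0)
n = 19881 (n = Pow(Add(0, 141), 2) = Pow(141, 2) = 19881)
Mul(-1, n) = Mul(-1, 19881) = -19881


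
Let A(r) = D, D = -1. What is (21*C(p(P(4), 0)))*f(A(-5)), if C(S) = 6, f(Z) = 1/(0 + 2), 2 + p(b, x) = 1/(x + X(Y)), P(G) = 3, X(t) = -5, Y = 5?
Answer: 63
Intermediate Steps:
A(r) = -1
p(b, x) = -2 + 1/(-5 + x) (p(b, x) = -2 + 1/(x - 5) = -2 + 1/(-5 + x))
f(Z) = ½ (f(Z) = 1/2 = ½)
(21*C(p(P(4), 0)))*f(A(-5)) = (21*6)*(½) = 126*(½) = 63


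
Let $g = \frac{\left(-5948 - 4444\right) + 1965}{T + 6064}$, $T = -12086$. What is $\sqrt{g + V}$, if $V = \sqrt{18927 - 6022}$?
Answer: $\frac{\sqrt{50747394 + 36264484 \sqrt{12905}}}{6022} \approx 10.724$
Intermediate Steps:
$g = \frac{8427}{6022}$ ($g = \frac{\left(-5948 - 4444\right) + 1965}{-12086 + 6064} = \frac{-10392 + 1965}{-6022} = \left(-8427\right) \left(- \frac{1}{6022}\right) = \frac{8427}{6022} \approx 1.3994$)
$V = \sqrt{12905} \approx 113.6$
$\sqrt{g + V} = \sqrt{\frac{8427}{6022} + \sqrt{12905}}$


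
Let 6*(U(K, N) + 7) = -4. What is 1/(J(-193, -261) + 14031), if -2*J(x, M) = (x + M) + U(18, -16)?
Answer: 6/85571 ≈ 7.0117e-5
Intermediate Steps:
U(K, N) = -23/3 (U(K, N) = -7 + (1/6)*(-4) = -7 - 2/3 = -23/3)
J(x, M) = 23/6 - M/2 - x/2 (J(x, M) = -((x + M) - 23/3)/2 = -((M + x) - 23/3)/2 = -(-23/3 + M + x)/2 = 23/6 - M/2 - x/2)
1/(J(-193, -261) + 14031) = 1/((23/6 - 1/2*(-261) - 1/2*(-193)) + 14031) = 1/((23/6 + 261/2 + 193/2) + 14031) = 1/(1385/6 + 14031) = 1/(85571/6) = 6/85571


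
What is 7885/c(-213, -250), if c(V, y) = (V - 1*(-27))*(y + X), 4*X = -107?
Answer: 15770/102951 ≈ 0.15318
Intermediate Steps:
X = -107/4 (X = (¼)*(-107) = -107/4 ≈ -26.750)
c(V, y) = (27 + V)*(-107/4 + y) (c(V, y) = (V - 1*(-27))*(y - 107/4) = (V + 27)*(-107/4 + y) = (27 + V)*(-107/4 + y))
7885/c(-213, -250) = 7885/(-2889/4 + 27*(-250) - 107/4*(-213) - 213*(-250)) = 7885/(-2889/4 - 6750 + 22791/4 + 53250) = 7885/(102951/2) = 7885*(2/102951) = 15770/102951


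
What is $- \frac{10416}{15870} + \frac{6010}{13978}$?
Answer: $- \frac{4184679}{18485905} \approx -0.22637$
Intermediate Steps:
$- \frac{10416}{15870} + \frac{6010}{13978} = \left(-10416\right) \frac{1}{15870} + 6010 \cdot \frac{1}{13978} = - \frac{1736}{2645} + \frac{3005}{6989} = - \frac{4184679}{18485905}$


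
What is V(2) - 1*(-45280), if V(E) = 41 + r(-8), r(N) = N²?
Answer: 45385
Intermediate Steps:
V(E) = 105 (V(E) = 41 + (-8)² = 41 + 64 = 105)
V(2) - 1*(-45280) = 105 - 1*(-45280) = 105 + 45280 = 45385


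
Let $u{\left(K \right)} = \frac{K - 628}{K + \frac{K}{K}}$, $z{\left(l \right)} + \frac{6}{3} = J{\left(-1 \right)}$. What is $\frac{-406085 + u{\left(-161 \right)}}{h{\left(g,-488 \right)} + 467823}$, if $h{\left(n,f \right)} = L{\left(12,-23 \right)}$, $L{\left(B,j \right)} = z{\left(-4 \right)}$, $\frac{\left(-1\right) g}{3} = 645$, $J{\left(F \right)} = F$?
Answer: $- \frac{64972811}{74851200} \approx -0.86803$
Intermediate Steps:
$g = -1935$ ($g = \left(-3\right) 645 = -1935$)
$z{\left(l \right)} = -3$ ($z{\left(l \right)} = -2 - 1 = -3$)
$L{\left(B,j \right)} = -3$
$u{\left(K \right)} = \frac{-628 + K}{1 + K}$ ($u{\left(K \right)} = \frac{-628 + K}{K + 1} = \frac{-628 + K}{1 + K}$)
$h{\left(n,f \right)} = -3$
$\frac{-406085 + u{\left(-161 \right)}}{h{\left(g,-488 \right)} + 467823} = \frac{-406085 + \frac{-628 - 161}{1 - 161}}{-3 + 467823} = \frac{-406085 + \frac{1}{-160} \left(-789\right)}{467820} = \left(-406085 - - \frac{789}{160}\right) \frac{1}{467820} = \left(-406085 + \frac{789}{160}\right) \frac{1}{467820} = \left(- \frac{64972811}{160}\right) \frac{1}{467820} = - \frac{64972811}{74851200}$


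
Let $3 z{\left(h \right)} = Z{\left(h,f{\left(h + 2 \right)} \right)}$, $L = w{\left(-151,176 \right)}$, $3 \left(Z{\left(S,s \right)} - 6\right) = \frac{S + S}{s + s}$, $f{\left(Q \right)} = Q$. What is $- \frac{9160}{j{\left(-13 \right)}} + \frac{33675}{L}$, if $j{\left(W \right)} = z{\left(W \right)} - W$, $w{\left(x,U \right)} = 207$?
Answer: $- \frac{22878455}{51681} \approx -442.69$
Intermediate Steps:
$Z{\left(S,s \right)} = 6 + \frac{S}{3 s}$ ($Z{\left(S,s \right)} = 6 + \frac{\left(S + S\right) \frac{1}{s + s}}{3} = 6 + \frac{2 S \frac{1}{2 s}}{3} = 6 + \frac{S \frac{1}{s}}{3} = 6 + \frac{S}{3 s}$)
$L = 207$
$z{\left(h \right)} = 2 + \frac{h}{9 \left(2 + h\right)}$ ($z{\left(h \right)} = \frac{6 + \frac{h}{3 \left(h + 2\right)}}{3} = \frac{6 + \frac{h}{3 \left(2 + h\right)}}{3} = 2 + \frac{h}{9 \left(2 + h\right)}$)
$j{\left(W \right)} = - W + \frac{36 + 19 W}{9 \left(2 + W\right)}$ ($j{\left(W \right)} = \frac{36 + 19 W}{9 \left(2 + W\right)} - W = - W + \frac{36 + 19 W}{9 \left(2 + W\right)}$)
$- \frac{9160}{j{\left(-13 \right)}} + \frac{33675}{L} = - \frac{9160}{\frac{1}{2 - 13} \left(4 - \left(-13\right)^{2} + \frac{1}{9} \left(-13\right)\right)} + \frac{33675}{207} = - \frac{9160}{\frac{1}{-11} \left(4 - 169 - \frac{13}{9}\right)} + 33675 \cdot \frac{1}{207} = - \frac{9160}{\left(- \frac{1}{11}\right) \left(4 - 169 - \frac{13}{9}\right)} + \frac{11225}{69} = - \frac{9160}{\left(- \frac{1}{11}\right) \left(- \frac{1498}{9}\right)} + \frac{11225}{69} = - \frac{9160}{\frac{1498}{99}} + \frac{11225}{69} = \left(-9160\right) \frac{99}{1498} + \frac{11225}{69} = - \frac{453420}{749} + \frac{11225}{69} = - \frac{22878455}{51681}$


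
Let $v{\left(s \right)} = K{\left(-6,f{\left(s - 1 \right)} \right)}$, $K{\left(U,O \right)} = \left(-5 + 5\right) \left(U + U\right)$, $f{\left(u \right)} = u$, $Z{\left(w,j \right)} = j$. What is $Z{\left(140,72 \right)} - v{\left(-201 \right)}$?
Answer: $72$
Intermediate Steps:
$K{\left(U,O \right)} = 0$ ($K{\left(U,O \right)} = 0 \cdot 2 U = 0$)
$v{\left(s \right)} = 0$
$Z{\left(140,72 \right)} - v{\left(-201 \right)} = 72 - 0 = 72 + 0 = 72$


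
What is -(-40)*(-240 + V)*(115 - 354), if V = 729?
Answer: -4674840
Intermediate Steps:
-(-40)*(-240 + V)*(115 - 354) = -(-40)*(-240 + 729)*(115 - 354) = -(-40)*489*(-239) = -(-40)*(-116871) = -1*4674840 = -4674840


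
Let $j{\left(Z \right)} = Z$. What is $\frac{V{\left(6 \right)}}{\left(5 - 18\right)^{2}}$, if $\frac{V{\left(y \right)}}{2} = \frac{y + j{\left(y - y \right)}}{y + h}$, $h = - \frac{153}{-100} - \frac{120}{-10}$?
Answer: $\frac{400}{110019} \approx 0.0036357$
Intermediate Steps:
$h = \frac{1353}{100}$ ($h = \left(-153\right) \left(- \frac{1}{100}\right) - -12 = \frac{153}{100} + 12 = \frac{1353}{100} \approx 13.53$)
$V{\left(y \right)} = \frac{2 y}{\frac{1353}{100} + y}$ ($V{\left(y \right)} = 2 \frac{y + \left(y - y\right)}{y + \frac{1353}{100}} = 2 \frac{y + 0}{\frac{1353}{100} + y} = 2 \frac{y}{\frac{1353}{100} + y} = \frac{2 y}{\frac{1353}{100} + y}$)
$\frac{V{\left(6 \right)}}{\left(5 - 18\right)^{2}} = \frac{200 \cdot 6 \frac{1}{1353 + 100 \cdot 6}}{\left(5 - 18\right)^{2}} = \frac{200 \cdot 6 \frac{1}{1353 + 600}}{\left(5 - 18\right)^{2}} = \frac{200 \cdot 6 \cdot \frac{1}{1953}}{\left(-13\right)^{2}} = \frac{200 \cdot 6 \cdot \frac{1}{1953}}{169} = \frac{400}{651} \cdot \frac{1}{169} = \frac{400}{110019}$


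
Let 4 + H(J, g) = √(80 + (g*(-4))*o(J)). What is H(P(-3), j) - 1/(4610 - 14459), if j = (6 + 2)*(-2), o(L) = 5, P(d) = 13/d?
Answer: 157585/9849 ≈ 16.000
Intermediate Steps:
j = -16 (j = 8*(-2) = -16)
H(J, g) = -4 + √(80 - 20*g) (H(J, g) = -4 + √(80 + (g*(-4))*5) = -4 + √(80 - 4*g*5) = -4 + √(80 - 20*g))
H(P(-3), j) - 1/(4610 - 14459) = (-4 + 2*√(20 - 5*(-16))) - 1/(4610 - 14459) = (-4 + 2*√(20 + 80)) - 1/(-9849) = (-4 + 2*√100) - 1*(-1/9849) = (-4 + 2*10) + 1/9849 = (-4 + 20) + 1/9849 = 16 + 1/9849 = 157585/9849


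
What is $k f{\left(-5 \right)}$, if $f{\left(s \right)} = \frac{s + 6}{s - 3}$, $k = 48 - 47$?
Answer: $- \frac{1}{8} \approx -0.125$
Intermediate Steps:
$k = 1$
$f{\left(s \right)} = \frac{6 + s}{-3 + s}$
$k f{\left(-5 \right)} = 1 \frac{6 - 5}{-3 - 5} = 1 \frac{1}{-8} \cdot 1 = 1 \left(\left(- \frac{1}{8}\right) 1\right) = 1 \left(- \frac{1}{8}\right) = - \frac{1}{8}$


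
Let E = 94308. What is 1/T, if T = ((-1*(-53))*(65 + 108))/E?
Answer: 94308/9169 ≈ 10.286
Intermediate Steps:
T = 9169/94308 (T = ((-1*(-53))*(65 + 108))/94308 = (53*173)*(1/94308) = 9169*(1/94308) = 9169/94308 ≈ 0.097224)
1/T = 1/(9169/94308) = 94308/9169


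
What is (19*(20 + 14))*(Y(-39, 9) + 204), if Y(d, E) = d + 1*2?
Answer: 107882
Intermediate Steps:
Y(d, E) = 2 + d (Y(d, E) = d + 2 = 2 + d)
(19*(20 + 14))*(Y(-39, 9) + 204) = (19*(20 + 14))*((2 - 39) + 204) = (19*34)*(-37 + 204) = 646*167 = 107882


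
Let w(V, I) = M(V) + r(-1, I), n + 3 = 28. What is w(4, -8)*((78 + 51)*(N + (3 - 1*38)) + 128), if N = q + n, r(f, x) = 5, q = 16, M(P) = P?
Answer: 8118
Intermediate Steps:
n = 25 (n = -3 + 28 = 25)
N = 41 (N = 16 + 25 = 41)
w(V, I) = 5 + V (w(V, I) = V + 5 = 5 + V)
w(4, -8)*((78 + 51)*(N + (3 - 1*38)) + 128) = (5 + 4)*((78 + 51)*(41 + (3 - 1*38)) + 128) = 9*(129*(41 + (3 - 38)) + 128) = 9*(129*(41 - 35) + 128) = 9*(129*6 + 128) = 9*(774 + 128) = 9*902 = 8118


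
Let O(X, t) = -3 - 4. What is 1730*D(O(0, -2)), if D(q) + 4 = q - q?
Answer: -6920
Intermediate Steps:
O(X, t) = -7
D(q) = -4 (D(q) = -4 + (q - q) = -4 + 0 = -4)
1730*D(O(0, -2)) = 1730*(-4) = -6920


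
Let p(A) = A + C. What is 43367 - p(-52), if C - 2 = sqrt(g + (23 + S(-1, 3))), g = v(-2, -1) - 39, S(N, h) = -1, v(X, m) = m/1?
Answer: 43417 - 3*I*sqrt(2) ≈ 43417.0 - 4.2426*I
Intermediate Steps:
v(X, m) = m (v(X, m) = m*1 = m)
g = -40 (g = -1 - 39 = -40)
C = 2 + 3*I*sqrt(2) (C = 2 + sqrt(-40 + (23 - 1)) = 2 + sqrt(-40 + 22) = 2 + sqrt(-18) = 2 + 3*I*sqrt(2) ≈ 2.0 + 4.2426*I)
p(A) = 2 + A + 3*I*sqrt(2) (p(A) = A + (2 + 3*I*sqrt(2)) = 2 + A + 3*I*sqrt(2))
43367 - p(-52) = 43367 - (2 - 52 + 3*I*sqrt(2)) = 43367 - (-50 + 3*I*sqrt(2)) = 43367 + (50 - 3*I*sqrt(2)) = 43417 - 3*I*sqrt(2)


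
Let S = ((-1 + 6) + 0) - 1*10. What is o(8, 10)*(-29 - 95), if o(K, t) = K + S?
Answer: -372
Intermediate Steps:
S = -5 (S = (5 + 0) - 10 = 5 - 10 = -5)
o(K, t) = -5 + K (o(K, t) = K - 5 = -5 + K)
o(8, 10)*(-29 - 95) = (-5 + 8)*(-29 - 95) = 3*(-124) = -372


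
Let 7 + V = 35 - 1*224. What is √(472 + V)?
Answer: 2*√69 ≈ 16.613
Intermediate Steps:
V = -196 (V = -7 + (35 - 1*224) = -7 + (35 - 224) = -7 - 189 = -196)
√(472 + V) = √(472 - 196) = √276 = 2*√69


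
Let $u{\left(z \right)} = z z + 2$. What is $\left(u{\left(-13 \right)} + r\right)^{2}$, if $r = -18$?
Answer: $23409$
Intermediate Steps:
$u{\left(z \right)} = 2 + z^{2}$ ($u{\left(z \right)} = z^{2} + 2 = 2 + z^{2}$)
$\left(u{\left(-13 \right)} + r\right)^{2} = \left(\left(2 + \left(-13\right)^{2}\right) - 18\right)^{2} = \left(\left(2 + 169\right) - 18\right)^{2} = \left(171 - 18\right)^{2} = 153^{2} = 23409$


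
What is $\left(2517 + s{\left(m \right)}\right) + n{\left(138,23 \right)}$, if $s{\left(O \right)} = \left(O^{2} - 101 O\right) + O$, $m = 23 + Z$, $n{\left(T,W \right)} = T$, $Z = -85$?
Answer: $12699$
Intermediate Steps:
$m = -62$ ($m = 23 - 85 = -62$)
$s{\left(O \right)} = O^{2} - 100 O$
$\left(2517 + s{\left(m \right)}\right) + n{\left(138,23 \right)} = \left(2517 - 62 \left(-100 - 62\right)\right) + 138 = \left(2517 - -10044\right) + 138 = \left(2517 + 10044\right) + 138 = 12561 + 138 = 12699$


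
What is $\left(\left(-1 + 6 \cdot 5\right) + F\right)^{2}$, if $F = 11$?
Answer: $1600$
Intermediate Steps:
$\left(\left(-1 + 6 \cdot 5\right) + F\right)^{2} = \left(\left(-1 + 6 \cdot 5\right) + 11\right)^{2} = \left(\left(-1 + 30\right) + 11\right)^{2} = \left(29 + 11\right)^{2} = 40^{2} = 1600$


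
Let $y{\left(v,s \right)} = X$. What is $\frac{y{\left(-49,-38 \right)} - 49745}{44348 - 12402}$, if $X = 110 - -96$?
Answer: $- \frac{49539}{31946} \approx -1.5507$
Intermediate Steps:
$X = 206$ ($X = 110 + 96 = 206$)
$y{\left(v,s \right)} = 206$
$\frac{y{\left(-49,-38 \right)} - 49745}{44348 - 12402} = \frac{206 - 49745}{44348 - 12402} = - \frac{49539}{31946}$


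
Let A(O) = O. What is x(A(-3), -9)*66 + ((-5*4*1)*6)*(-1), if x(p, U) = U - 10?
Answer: -1134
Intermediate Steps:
x(p, U) = -10 + U
x(A(-3), -9)*66 + ((-5*4*1)*6)*(-1) = (-10 - 9)*66 + ((-5*4*1)*6)*(-1) = -19*66 + (-20*1*6)*(-1) = -1254 - 20*6*(-1) = -1254 - 120*(-1) = -1254 + 120 = -1134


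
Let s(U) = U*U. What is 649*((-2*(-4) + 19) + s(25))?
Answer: 423148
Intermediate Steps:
s(U) = U²
649*((-2*(-4) + 19) + s(25)) = 649*((-2*(-4) + 19) + 25²) = 649*((8 + 19) + 625) = 649*(27 + 625) = 649*652 = 423148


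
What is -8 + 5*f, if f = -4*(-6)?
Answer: 112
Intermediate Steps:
f = 24
-8 + 5*f = -8 + 5*24 = -8 + 120 = 112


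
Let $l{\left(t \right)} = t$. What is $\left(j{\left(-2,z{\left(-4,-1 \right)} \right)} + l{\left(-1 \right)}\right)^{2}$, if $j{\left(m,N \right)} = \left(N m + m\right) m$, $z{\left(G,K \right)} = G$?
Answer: $169$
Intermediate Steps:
$j{\left(m,N \right)} = m \left(m + N m\right)$ ($j{\left(m,N \right)} = \left(m + N m\right) m = m \left(m + N m\right)$)
$\left(j{\left(-2,z{\left(-4,-1 \right)} \right)} + l{\left(-1 \right)}\right)^{2} = \left(\left(-2\right)^{2} \left(1 - 4\right) - 1\right)^{2} = \left(4 \left(-3\right) - 1\right)^{2} = \left(-12 - 1\right)^{2} = \left(-13\right)^{2} = 169$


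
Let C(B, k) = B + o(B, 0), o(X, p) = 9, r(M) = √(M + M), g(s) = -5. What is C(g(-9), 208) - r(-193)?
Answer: 4 - I*√386 ≈ 4.0 - 19.647*I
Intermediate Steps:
r(M) = √2*√M (r(M) = √(2*M) = √2*√M)
C(B, k) = 9 + B (C(B, k) = B + 9 = 9 + B)
C(g(-9), 208) - r(-193) = (9 - 5) - √2*√(-193) = 4 - √2*I*√193 = 4 - I*√386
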